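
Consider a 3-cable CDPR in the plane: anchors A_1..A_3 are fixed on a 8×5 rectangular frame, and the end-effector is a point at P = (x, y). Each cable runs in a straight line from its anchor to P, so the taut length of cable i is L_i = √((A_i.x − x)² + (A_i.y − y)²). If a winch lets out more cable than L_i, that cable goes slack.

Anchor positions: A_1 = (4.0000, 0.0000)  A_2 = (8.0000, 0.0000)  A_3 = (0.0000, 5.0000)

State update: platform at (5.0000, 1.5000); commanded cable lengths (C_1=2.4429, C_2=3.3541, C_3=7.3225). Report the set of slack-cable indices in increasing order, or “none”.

i=1: geometric 1.8028 vs commanded 2.4429 ⇒ slack
i=2: geometric 3.3541 vs commanded 3.3541 ⇒ taut
i=3: geometric 6.1033 vs commanded 7.3225 ⇒ slack

1, 3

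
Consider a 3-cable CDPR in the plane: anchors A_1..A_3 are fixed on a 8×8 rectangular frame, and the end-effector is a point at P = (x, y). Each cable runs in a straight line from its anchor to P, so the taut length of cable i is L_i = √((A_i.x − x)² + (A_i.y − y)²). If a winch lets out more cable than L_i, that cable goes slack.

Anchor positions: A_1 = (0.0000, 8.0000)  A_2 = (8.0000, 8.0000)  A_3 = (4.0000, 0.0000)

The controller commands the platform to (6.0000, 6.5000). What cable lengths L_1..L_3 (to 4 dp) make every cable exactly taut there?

cable 1: Δx=-6.0000, Δy=1.5000; L_1 = √(Δx²+Δy²) = 6.1847
cable 2: Δx=2.0000, Δy=1.5000; L_2 = √(Δx²+Δy²) = 2.5000
cable 3: Δx=-2.0000, Δy=-6.5000; L_3 = √(Δx²+Δy²) = 6.8007

(6.1847, 2.5000, 6.8007)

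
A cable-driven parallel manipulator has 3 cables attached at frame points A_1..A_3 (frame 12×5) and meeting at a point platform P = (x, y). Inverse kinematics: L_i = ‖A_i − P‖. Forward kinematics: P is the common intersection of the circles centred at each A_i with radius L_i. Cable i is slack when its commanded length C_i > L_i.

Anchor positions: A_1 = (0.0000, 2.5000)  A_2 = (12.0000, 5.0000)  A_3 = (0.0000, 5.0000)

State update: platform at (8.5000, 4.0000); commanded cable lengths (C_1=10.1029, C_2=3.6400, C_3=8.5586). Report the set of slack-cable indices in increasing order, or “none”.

1

cable 1: L_1 = ‖A_1−P‖ = 8.6313;  C_1 = 10.1029 → slack
cable 2: L_2 = ‖A_2−P‖ = 3.6401;  C_2 = 3.6400 → taut
cable 3: L_3 = ‖A_3−P‖ = 8.5586;  C_3 = 8.5586 → taut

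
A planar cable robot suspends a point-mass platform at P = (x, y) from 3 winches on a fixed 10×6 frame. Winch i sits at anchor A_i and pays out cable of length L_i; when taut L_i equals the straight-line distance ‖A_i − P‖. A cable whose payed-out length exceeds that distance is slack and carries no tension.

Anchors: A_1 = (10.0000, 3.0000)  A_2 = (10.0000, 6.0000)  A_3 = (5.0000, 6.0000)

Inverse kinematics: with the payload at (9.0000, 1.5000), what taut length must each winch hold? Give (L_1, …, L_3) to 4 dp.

L_1: Δ = A_1−P = (1.0000, 1.5000) → ‖Δ‖ = √3.2500 = 1.8028
L_2: Δ = A_2−P = (1.0000, 4.5000) → ‖Δ‖ = √21.2500 = 4.6098
L_3: Δ = A_3−P = (-4.0000, 4.5000) → ‖Δ‖ = √36.2500 = 6.0208

(1.8028, 4.6098, 6.0208)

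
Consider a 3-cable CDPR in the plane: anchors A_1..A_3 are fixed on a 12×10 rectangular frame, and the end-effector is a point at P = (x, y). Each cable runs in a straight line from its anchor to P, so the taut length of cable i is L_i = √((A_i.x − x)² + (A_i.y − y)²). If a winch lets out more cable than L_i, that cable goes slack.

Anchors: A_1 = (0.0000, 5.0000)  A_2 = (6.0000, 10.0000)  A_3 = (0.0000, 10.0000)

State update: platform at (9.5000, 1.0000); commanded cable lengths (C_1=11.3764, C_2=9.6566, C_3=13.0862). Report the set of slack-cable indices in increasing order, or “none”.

1

i=1: geometric 10.3078 vs commanded 11.3764 ⇒ slack
i=2: geometric 9.6566 vs commanded 9.6566 ⇒ taut
i=3: geometric 13.0863 vs commanded 13.0862 ⇒ taut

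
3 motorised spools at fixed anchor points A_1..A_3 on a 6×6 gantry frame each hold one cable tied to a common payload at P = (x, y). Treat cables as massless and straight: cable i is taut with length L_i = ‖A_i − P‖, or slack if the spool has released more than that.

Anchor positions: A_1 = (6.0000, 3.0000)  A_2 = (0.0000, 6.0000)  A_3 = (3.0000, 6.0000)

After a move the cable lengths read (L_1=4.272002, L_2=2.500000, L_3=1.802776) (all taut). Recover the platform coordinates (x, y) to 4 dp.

expand ‖A_i−P‖²=L_i² and subtract eq 1 (c_i ≔ ‖A_i‖²−L_i²)
c_1 = 36.0000+9.0000−18.2500 = 26.7500
eq1−eq2 → [12.0000  -6.0000]·P = -3.0000
eq1−eq3 → [6.0000  -6.0000]·P = -15.0000
2×2 solve → P = (2.0000, 4.5000)

(2.0000, 4.5000)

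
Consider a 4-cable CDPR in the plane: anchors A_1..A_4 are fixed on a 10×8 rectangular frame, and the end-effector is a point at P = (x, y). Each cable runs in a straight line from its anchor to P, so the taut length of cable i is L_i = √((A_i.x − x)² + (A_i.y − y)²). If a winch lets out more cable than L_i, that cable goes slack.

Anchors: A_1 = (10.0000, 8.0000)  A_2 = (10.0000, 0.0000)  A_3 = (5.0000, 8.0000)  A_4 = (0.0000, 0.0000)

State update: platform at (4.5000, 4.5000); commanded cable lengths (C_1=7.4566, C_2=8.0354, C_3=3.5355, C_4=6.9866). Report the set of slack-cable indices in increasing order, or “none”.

cable 1: √((5.5000)²+(3.5000)²)=6.5192, C_1=7.4566: slack
cable 2: √((5.5000)²+(-4.5000)²)=7.1063, C_2=8.0354: slack
cable 3: √((0.5000)²+(3.5000)²)=3.5355, C_3=3.5355: taut
cable 4: √((-4.5000)²+(-4.5000)²)=6.3640, C_4=6.9866: slack

1, 2, 4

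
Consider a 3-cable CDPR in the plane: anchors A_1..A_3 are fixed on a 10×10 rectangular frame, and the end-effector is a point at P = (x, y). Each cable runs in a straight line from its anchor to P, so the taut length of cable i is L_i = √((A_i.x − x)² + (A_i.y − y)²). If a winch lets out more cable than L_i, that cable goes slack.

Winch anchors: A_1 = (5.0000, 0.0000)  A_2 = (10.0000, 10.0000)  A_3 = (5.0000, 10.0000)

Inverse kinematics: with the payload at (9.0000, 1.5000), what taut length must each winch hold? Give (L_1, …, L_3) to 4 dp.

L_1: Δ = A_1−P = (-4.0000, -1.5000) → ‖Δ‖ = √18.2500 = 4.2720
L_2: Δ = A_2−P = (1.0000, 8.5000) → ‖Δ‖ = √73.2500 = 8.5586
L_3: Δ = A_3−P = (-4.0000, 8.5000) → ‖Δ‖ = √88.2500 = 9.3941

(4.2720, 8.5586, 9.3941)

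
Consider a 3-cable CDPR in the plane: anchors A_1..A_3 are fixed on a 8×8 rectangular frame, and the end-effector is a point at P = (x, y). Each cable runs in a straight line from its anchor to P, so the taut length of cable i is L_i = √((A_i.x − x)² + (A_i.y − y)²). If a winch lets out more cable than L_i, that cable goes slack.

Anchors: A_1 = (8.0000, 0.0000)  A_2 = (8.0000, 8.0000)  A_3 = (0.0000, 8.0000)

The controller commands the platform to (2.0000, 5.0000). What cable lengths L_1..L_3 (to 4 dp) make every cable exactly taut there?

(7.8102, 6.7082, 3.6056)

L_1: Δ = A_1−P = (6.0000, -5.0000) → ‖Δ‖ = √61.0000 = 7.8102
L_2: Δ = A_2−P = (6.0000, 3.0000) → ‖Δ‖ = √45.0000 = 6.7082
L_3: Δ = A_3−P = (-2.0000, 3.0000) → ‖Δ‖ = √13.0000 = 3.6056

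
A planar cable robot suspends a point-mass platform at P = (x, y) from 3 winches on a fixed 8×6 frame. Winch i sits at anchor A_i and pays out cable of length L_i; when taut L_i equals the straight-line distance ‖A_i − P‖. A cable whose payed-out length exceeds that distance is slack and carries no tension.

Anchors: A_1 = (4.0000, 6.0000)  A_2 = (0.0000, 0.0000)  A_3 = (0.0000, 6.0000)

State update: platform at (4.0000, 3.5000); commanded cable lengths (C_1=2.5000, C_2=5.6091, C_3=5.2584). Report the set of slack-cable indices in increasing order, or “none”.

2, 3

cable 1: L_1 = ‖A_1−P‖ = 2.5000;  C_1 = 2.5000 → taut
cable 2: L_2 = ‖A_2−P‖ = 5.3151;  C_2 = 5.6091 → slack
cable 3: L_3 = ‖A_3−P‖ = 4.7170;  C_3 = 5.2584 → slack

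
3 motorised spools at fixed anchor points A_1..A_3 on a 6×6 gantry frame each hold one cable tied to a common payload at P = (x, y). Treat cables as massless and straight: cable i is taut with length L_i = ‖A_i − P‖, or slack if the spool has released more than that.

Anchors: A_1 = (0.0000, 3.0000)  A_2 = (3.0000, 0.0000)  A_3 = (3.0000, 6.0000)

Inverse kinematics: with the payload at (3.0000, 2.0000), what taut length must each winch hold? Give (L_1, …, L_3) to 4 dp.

(3.1623, 2.0000, 4.0000)

cable 1: Δx=-3.0000, Δy=1.0000; L_1 = √(Δx²+Δy²) = 3.1623
cable 2: Δx=0.0000, Δy=-2.0000; L_2 = √(Δx²+Δy²) = 2.0000
cable 3: Δx=0.0000, Δy=4.0000; L_3 = √(Δx²+Δy²) = 4.0000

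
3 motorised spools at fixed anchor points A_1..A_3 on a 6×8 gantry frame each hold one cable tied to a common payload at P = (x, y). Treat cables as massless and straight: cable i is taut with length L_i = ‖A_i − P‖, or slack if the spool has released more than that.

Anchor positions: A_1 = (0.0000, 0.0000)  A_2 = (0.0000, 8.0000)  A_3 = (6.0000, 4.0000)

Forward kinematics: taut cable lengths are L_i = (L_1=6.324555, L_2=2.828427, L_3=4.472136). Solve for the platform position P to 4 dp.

(2.0000, 6.0000)

expand ‖A_i−P‖²=L_i² and subtract eq 1 (q_i ≔ ‖A_i‖²−L_i²)
q_1 = 0.0000+0.0000−40.0000 = -40.0000
eq1−eq2 → [0.0000  -16.0000]·P = -96.0000
eq1−eq3 → [-12.0000  -8.0000]·P = -72.0000
2×2 solve → P = (2.0000, 6.0000)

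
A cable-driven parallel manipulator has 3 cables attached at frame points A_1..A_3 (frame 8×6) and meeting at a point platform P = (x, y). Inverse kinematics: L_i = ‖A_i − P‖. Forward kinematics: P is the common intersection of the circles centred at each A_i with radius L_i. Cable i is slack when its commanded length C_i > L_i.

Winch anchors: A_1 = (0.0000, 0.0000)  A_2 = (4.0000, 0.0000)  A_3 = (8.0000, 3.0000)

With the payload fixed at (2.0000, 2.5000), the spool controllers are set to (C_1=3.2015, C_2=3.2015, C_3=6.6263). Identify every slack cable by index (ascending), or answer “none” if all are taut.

3

cable 1: L_1 = ‖A_1−P‖ = 3.2016;  C_1 = 3.2015 → taut
cable 2: L_2 = ‖A_2−P‖ = 3.2016;  C_2 = 3.2015 → taut
cable 3: L_3 = ‖A_3−P‖ = 6.0208;  C_3 = 6.6263 → slack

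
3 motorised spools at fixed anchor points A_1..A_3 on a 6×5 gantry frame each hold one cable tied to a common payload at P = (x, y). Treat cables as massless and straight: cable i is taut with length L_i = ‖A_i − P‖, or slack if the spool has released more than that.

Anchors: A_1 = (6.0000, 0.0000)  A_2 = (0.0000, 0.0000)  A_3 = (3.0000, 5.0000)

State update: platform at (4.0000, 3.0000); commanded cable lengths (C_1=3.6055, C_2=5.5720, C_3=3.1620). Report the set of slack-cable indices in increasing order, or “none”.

2, 3

cable 1: √((2.0000)²+(-3.0000)²)=3.6056, C_1=3.6055: taut
cable 2: √((-4.0000)²+(-3.0000)²)=5.0000, C_2=5.5720: slack
cable 3: √((-1.0000)²+(2.0000)²)=2.2361, C_3=3.1620: slack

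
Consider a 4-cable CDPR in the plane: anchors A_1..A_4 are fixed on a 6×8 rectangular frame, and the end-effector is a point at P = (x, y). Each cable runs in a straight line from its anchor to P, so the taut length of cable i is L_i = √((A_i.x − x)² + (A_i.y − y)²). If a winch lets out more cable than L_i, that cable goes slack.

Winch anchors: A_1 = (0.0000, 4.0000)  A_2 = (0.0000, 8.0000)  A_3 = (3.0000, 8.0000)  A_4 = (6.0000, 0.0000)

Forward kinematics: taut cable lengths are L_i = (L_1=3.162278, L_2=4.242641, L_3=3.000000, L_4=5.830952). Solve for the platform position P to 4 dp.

circle eqns → linear via eq_j − eq_1; set c_j = A_j·A_j − L_j²
c_1 = 0.0000+16.0000−10.0000 = 6.0000
0.0000·x − 8.0000·y = c_1−c_2 = -40.0000
-6.0000·x − 8.0000·y = c_1−c_3 = -58.0000
-12.0000·x + 8.0000·y = c_1−c_4 = 4.0000
solve first two rows → x=3.0000, y=5.0000
check cable 4: ‖A_4−P‖² = 34.0000 ≈ L_4² = 34.0000 ✓

(3.0000, 5.0000)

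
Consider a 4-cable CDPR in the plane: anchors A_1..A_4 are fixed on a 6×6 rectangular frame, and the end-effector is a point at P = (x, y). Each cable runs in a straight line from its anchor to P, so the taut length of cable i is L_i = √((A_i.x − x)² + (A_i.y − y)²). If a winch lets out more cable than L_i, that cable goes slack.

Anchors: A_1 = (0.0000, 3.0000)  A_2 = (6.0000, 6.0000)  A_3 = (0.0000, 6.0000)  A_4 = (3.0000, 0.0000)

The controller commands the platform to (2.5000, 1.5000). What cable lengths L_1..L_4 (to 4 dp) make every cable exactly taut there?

L_1: Δ = A_1−P = (-2.5000, 1.5000) → ‖Δ‖ = √8.5000 = 2.9155
L_2: Δ = A_2−P = (3.5000, 4.5000) → ‖Δ‖ = √32.5000 = 5.7009
L_3: Δ = A_3−P = (-2.5000, 4.5000) → ‖Δ‖ = √26.5000 = 5.1478
L_4: Δ = A_4−P = (0.5000, -1.5000) → ‖Δ‖ = √2.5000 = 1.5811

(2.9155, 5.7009, 5.1478, 1.5811)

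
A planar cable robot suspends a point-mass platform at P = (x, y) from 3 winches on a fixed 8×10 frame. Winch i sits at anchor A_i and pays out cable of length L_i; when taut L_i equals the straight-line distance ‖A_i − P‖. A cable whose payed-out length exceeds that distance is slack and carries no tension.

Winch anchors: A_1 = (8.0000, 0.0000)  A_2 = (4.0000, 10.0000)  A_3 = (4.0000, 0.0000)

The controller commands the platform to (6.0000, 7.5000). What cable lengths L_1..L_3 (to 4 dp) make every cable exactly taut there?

L_1 = √((8.0000−6.0000)² + (0.0000−7.5000)²) = 7.7621
L_2 = √((4.0000−6.0000)² + (10.0000−7.5000)²) = 3.2016
L_3 = √((4.0000−6.0000)² + (0.0000−7.5000)²) = 7.7621

(7.7621, 3.2016, 7.7621)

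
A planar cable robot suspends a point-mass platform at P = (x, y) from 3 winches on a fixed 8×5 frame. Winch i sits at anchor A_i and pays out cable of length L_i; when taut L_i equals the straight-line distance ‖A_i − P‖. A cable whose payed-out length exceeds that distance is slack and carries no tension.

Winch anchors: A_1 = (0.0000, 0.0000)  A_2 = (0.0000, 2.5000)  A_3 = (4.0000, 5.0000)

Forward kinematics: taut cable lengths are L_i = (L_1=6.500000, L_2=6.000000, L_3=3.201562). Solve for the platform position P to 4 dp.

each cable: (A_i−P)·(A_i−P) = L_i²; let c_i = ‖A_i‖²−L_i²
c_1 = 0.0000+0.0000−42.2500 = -42.2500
row 1: 0.0000x − 5.0000y = -12.5000  (c_2=-29.7500)
row 2: -8.0000x − 10.0000y = -73.0000  (c_3=30.7500)
Cramer on rows 1–2 → x = 6.0000, y = 2.5000

(6.0000, 2.5000)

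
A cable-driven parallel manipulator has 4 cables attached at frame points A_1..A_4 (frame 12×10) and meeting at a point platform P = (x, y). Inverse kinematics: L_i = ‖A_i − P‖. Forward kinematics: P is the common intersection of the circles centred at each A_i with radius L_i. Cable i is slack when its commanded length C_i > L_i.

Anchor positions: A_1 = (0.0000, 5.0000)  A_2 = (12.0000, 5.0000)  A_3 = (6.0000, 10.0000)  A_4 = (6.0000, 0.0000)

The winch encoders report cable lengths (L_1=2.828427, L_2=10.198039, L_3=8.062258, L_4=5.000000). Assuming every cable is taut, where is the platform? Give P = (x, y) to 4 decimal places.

(2.0000, 3.0000)

circle eqns → linear via eq_j − eq_1; set c_j = A_j·A_j − L_j²
c_1 = 0.0000+25.0000−8.0000 = 17.0000
-24.0000·x + 0.0000·y = c_1−c_2 = -48.0000
-12.0000·x − 10.0000·y = c_1−c_3 = -54.0000
-12.0000·x + 10.0000·y = c_1−c_4 = 6.0000
solve first two rows → x=2.0000, y=3.0000
check cable 4: ‖A_4−P‖² = 25.0000 ≈ L_4² = 25.0000 ✓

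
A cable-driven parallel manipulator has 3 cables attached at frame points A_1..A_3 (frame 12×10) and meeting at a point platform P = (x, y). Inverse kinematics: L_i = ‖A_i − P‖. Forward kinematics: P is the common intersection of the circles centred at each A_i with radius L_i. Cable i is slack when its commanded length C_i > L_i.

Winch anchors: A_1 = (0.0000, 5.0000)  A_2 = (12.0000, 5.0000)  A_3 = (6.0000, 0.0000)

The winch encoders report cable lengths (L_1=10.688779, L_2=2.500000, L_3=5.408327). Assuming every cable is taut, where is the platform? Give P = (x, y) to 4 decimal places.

each cable: (A_i−P)·(A_i−P) = L_i²; let q_i = ‖A_i‖²−L_i²
q_1 = 0.0000+25.0000−114.2500 = -89.2500
row 1: -24.0000x + 0.0000y = -252.0000  (q_2=162.7500)
row 2: -12.0000x + 10.0000y = -96.0000  (q_3=6.7500)
Cramer on rows 1–2 → x = 10.5000, y = 3.0000

(10.5000, 3.0000)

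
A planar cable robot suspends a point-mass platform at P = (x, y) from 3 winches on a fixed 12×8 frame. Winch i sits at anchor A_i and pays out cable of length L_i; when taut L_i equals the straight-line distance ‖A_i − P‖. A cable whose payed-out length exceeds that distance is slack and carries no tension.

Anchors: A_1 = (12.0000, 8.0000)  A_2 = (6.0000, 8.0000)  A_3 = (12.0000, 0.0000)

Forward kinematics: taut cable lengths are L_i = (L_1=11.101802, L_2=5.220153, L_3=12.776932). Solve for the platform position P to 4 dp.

(1.0000, 6.5000)

expand ‖A_i−P‖²=L_i² and subtract eq 1 (q_i ≔ ‖A_i‖²−L_i²)
q_1 = 144.0000+64.0000−123.2500 = 84.7500
eq1−eq2 → [12.0000  0.0000]·P = 12.0000
eq1−eq3 → [0.0000  16.0000]·P = 104.0000
2×2 solve → P = (1.0000, 6.5000)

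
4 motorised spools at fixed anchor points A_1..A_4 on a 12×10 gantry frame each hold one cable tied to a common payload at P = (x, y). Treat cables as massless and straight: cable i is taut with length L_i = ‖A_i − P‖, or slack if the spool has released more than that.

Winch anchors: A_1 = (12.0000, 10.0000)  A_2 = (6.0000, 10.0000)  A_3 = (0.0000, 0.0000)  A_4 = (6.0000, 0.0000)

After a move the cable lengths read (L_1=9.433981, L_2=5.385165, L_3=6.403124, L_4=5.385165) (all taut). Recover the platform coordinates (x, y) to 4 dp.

(4.0000, 5.0000)

each cable: (A_i−P)·(A_i−P) = L_i²; let c_i = ‖A_i‖²−L_i²
c_1 = 144.0000+100.0000−89.0000 = 155.0000
row 1: 12.0000x + 0.0000y = 48.0000  (c_2=107.0000)
row 2: 24.0000x + 20.0000y = 196.0000  (c_3=-41.0000)
row 3: 12.0000x + 20.0000y = 148.0000  (c_4=7.0000)
Cramer on rows 1–2 → x = 4.0000, y = 5.0000
check cable 4: ‖A_4−P‖² = 29.0000 ≈ L_4² = 29.0000 ✓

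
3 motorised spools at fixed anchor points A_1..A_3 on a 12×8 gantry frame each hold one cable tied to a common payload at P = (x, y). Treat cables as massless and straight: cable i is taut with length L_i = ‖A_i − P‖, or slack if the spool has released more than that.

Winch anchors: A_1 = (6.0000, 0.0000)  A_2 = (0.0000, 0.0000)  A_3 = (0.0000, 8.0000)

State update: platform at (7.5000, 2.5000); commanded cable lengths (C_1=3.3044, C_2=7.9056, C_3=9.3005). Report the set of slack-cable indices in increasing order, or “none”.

1

cable 1: √((-1.5000)²+(-2.5000)²)=2.9155, C_1=3.3044: slack
cable 2: √((-7.5000)²+(-2.5000)²)=7.9057, C_2=7.9056: taut
cable 3: √((-7.5000)²+(5.5000)²)=9.3005, C_3=9.3005: taut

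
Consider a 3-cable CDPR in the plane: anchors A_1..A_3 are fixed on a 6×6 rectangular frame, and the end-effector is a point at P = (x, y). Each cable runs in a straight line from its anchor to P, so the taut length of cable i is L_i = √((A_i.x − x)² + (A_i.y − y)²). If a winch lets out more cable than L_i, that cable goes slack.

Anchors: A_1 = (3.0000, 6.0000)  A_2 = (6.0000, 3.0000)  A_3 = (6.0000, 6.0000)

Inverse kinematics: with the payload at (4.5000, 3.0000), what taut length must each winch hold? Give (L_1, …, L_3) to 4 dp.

(3.3541, 1.5000, 3.3541)

cable 1: Δx=-1.5000, Δy=3.0000; L_1 = √(Δx²+Δy²) = 3.3541
cable 2: Δx=1.5000, Δy=0.0000; L_2 = √(Δx²+Δy²) = 1.5000
cable 3: Δx=1.5000, Δy=3.0000; L_3 = √(Δx²+Δy²) = 3.3541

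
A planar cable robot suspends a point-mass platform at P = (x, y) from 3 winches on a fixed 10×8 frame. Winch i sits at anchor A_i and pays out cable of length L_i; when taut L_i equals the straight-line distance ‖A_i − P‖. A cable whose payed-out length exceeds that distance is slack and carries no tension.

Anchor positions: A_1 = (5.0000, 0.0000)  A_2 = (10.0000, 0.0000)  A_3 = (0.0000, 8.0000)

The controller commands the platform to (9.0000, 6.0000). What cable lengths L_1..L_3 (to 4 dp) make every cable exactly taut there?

(7.2111, 6.0828, 9.2195)

L_1 = √((5.0000−9.0000)² + (0.0000−6.0000)²) = 7.2111
L_2 = √((10.0000−9.0000)² + (0.0000−6.0000)²) = 6.0828
L_3 = √((0.0000−9.0000)² + (8.0000−6.0000)²) = 9.2195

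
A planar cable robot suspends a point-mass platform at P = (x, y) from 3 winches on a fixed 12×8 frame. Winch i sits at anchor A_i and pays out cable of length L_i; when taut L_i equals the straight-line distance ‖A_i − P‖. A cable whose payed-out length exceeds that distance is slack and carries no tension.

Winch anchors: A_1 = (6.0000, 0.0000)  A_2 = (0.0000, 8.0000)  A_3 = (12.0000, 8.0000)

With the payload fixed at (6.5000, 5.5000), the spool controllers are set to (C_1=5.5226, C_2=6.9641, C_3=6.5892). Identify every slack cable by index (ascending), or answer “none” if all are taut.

3

i=1: geometric 5.5227 vs commanded 5.5226 ⇒ taut
i=2: geometric 6.9642 vs commanded 6.9641 ⇒ taut
i=3: geometric 6.0415 vs commanded 6.5892 ⇒ slack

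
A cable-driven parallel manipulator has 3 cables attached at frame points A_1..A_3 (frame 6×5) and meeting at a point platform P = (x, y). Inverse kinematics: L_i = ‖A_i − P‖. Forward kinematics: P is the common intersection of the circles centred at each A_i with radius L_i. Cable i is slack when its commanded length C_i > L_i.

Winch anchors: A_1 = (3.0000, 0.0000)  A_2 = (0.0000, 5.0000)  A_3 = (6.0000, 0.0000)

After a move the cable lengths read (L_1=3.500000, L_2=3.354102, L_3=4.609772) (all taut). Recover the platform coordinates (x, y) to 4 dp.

(3.0000, 3.5000)

each cable: (A_i−P)·(A_i−P) = L_i²; let k_i = ‖A_i‖²−L_i²
k_1 = 9.0000+0.0000−12.2500 = -3.2500
row 1: 6.0000x − 10.0000y = -17.0000  (k_2=13.7500)
row 2: -6.0000x + 0.0000y = -18.0000  (k_3=14.7500)
Cramer on rows 1–2 → x = 3.0000, y = 3.5000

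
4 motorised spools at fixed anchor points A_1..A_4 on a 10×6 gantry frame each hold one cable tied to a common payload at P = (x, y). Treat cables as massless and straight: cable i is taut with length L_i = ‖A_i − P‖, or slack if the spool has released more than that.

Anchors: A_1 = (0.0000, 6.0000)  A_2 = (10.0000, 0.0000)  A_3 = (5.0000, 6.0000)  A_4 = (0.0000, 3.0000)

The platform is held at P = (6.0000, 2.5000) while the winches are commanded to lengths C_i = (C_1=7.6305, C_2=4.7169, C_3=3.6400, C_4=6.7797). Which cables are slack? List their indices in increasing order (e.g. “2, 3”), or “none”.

1, 4

i=1: geometric 6.9462 vs commanded 7.6305 ⇒ slack
i=2: geometric 4.7170 vs commanded 4.7169 ⇒ taut
i=3: geometric 3.6401 vs commanded 3.6400 ⇒ taut
i=4: geometric 6.0208 vs commanded 6.7797 ⇒ slack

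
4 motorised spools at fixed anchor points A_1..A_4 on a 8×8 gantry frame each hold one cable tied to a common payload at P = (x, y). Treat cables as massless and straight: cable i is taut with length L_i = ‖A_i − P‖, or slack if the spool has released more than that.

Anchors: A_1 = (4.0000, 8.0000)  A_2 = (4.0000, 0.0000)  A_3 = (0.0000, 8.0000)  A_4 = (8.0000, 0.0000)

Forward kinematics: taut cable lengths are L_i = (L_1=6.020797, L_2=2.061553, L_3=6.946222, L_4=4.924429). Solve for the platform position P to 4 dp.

each cable: (A_i−P)·(A_i−P) = L_i²; let q_i = ‖A_i‖²−L_i²
q_1 = 16.0000+64.0000−36.2500 = 43.7500
row 1: 0.0000x + 16.0000y = 32.0000  (q_2=11.7500)
row 2: 8.0000x + 0.0000y = 28.0000  (q_3=15.7500)
row 3: -8.0000x + 16.0000y = 4.0000  (q_4=39.7500)
Cramer on rows 1–2 → x = 3.5000, y = 2.0000
check cable 4: ‖A_4−P‖² = 24.2500 ≈ L_4² = 24.2500 ✓

(3.5000, 2.0000)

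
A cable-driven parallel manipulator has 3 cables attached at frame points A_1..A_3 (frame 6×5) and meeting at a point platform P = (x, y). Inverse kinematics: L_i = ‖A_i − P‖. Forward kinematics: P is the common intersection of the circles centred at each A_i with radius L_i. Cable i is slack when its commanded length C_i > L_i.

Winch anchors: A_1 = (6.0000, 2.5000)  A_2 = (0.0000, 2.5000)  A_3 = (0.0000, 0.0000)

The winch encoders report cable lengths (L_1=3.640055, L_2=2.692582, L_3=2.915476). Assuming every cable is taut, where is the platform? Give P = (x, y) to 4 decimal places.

circle eqns → linear via eq_j − eq_1; set q_j = A_j·A_j − L_j²
q_1 = 36.0000+6.2500−13.2500 = 29.0000
12.0000·x + 0.0000·y = q_1−q_2 = 30.0000
12.0000·x + 5.0000·y = q_1−q_3 = 37.5000
solve first two rows → x=2.5000, y=1.5000

(2.5000, 1.5000)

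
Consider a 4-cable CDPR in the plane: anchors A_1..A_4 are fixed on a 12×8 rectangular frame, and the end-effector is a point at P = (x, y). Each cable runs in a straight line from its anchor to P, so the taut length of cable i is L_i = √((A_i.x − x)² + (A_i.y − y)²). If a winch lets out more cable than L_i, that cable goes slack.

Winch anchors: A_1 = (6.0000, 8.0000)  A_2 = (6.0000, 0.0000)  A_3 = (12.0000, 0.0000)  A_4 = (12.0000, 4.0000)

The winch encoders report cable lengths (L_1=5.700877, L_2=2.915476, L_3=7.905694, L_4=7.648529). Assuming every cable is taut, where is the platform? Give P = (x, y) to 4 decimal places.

circle eqns → linear via eq_j − eq_1; set k_j = A_j·A_j − L_j²
k_1 = 36.0000+64.0000−32.5000 = 67.5000
0.0000·x + 16.0000·y = k_1−k_2 = 40.0000
-12.0000·x + 16.0000·y = k_1−k_3 = -14.0000
-12.0000·x + 8.0000·y = k_1−k_4 = -34.0000
solve first two rows → x=4.5000, y=2.5000
check cable 4: ‖A_4−P‖² = 58.5000 ≈ L_4² = 58.5000 ✓

(4.5000, 2.5000)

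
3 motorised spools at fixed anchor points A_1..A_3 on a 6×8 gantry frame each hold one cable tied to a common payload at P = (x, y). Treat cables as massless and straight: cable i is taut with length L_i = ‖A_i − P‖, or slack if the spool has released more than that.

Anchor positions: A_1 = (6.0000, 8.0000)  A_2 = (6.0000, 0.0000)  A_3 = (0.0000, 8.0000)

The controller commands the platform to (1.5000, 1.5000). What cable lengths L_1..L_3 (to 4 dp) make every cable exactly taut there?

(7.9057, 4.7434, 6.6708)

cable 1: Δx=4.5000, Δy=6.5000; L_1 = √(Δx²+Δy²) = 7.9057
cable 2: Δx=4.5000, Δy=-1.5000; L_2 = √(Δx²+Δy²) = 4.7434
cable 3: Δx=-1.5000, Δy=6.5000; L_3 = √(Δx²+Δy²) = 6.6708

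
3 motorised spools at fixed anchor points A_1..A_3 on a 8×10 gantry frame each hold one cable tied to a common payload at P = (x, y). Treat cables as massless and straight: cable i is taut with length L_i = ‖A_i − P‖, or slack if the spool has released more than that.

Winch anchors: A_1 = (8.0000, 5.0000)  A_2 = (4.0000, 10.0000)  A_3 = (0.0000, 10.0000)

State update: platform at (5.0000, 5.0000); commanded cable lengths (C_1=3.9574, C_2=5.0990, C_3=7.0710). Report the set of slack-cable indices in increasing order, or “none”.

1

cable 1: √((3.0000)²+(0.0000)²)=3.0000, C_1=3.9574: slack
cable 2: √((-1.0000)²+(5.0000)²)=5.0990, C_2=5.0990: taut
cable 3: √((-5.0000)²+(5.0000)²)=7.0711, C_3=7.0710: taut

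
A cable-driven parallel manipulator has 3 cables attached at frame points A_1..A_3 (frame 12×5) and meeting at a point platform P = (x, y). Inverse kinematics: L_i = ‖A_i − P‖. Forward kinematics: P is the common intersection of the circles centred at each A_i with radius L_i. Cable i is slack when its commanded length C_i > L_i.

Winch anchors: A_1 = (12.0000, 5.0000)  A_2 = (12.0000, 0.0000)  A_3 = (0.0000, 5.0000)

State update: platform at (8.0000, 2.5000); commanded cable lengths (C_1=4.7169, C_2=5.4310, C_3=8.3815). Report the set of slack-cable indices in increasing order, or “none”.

2

i=1: geometric 4.7170 vs commanded 4.7169 ⇒ taut
i=2: geometric 4.7170 vs commanded 5.4310 ⇒ slack
i=3: geometric 8.3815 vs commanded 8.3815 ⇒ taut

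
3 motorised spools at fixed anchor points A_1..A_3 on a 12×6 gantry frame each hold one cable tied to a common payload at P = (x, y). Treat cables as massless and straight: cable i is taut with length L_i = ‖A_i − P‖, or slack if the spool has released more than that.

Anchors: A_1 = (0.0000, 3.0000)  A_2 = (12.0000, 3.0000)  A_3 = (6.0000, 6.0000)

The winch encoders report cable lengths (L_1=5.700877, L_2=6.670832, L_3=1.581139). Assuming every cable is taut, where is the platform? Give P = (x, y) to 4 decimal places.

circle eqns → linear via eq_j − eq_1; set k_j = A_j·A_j − L_j²
k_1 = 0.0000+9.0000−32.5000 = -23.5000
-24.0000·x + 0.0000·y = k_1−k_2 = -132.0000
-12.0000·x − 6.0000·y = k_1−k_3 = -93.0000
solve first two rows → x=5.5000, y=4.5000

(5.5000, 4.5000)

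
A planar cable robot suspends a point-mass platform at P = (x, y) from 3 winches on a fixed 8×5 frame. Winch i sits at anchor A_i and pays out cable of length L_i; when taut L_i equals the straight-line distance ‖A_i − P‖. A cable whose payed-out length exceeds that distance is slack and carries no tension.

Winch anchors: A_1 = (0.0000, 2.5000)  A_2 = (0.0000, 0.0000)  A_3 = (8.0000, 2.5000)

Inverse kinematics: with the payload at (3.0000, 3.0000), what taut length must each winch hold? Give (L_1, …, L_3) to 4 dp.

L_1 = √((0.0000−3.0000)² + (2.5000−3.0000)²) = 3.0414
L_2 = √((0.0000−3.0000)² + (0.0000−3.0000)²) = 4.2426
L_3 = √((8.0000−3.0000)² + (2.5000−3.0000)²) = 5.0249

(3.0414, 4.2426, 5.0249)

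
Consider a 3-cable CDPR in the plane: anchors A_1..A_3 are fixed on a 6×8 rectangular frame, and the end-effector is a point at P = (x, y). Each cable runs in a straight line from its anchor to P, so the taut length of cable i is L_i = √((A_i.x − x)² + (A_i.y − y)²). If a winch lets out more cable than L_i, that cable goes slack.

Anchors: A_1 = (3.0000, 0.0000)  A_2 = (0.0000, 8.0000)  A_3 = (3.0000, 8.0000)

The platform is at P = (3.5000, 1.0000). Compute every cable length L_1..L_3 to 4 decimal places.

cable 1: Δx=-0.5000, Δy=-1.0000; L_1 = √(Δx²+Δy²) = 1.1180
cable 2: Δx=-3.5000, Δy=7.0000; L_2 = √(Δx²+Δy²) = 7.8262
cable 3: Δx=-0.5000, Δy=7.0000; L_3 = √(Δx²+Δy²) = 7.0178

(1.1180, 7.8262, 7.0178)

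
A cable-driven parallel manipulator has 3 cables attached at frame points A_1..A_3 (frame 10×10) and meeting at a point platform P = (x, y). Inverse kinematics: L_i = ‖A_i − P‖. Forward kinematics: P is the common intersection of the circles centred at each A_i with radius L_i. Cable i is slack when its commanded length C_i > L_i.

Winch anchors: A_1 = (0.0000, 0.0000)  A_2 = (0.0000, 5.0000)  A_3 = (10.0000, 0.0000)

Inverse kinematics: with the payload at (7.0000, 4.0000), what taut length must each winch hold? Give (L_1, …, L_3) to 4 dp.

L_1: Δ = A_1−P = (-7.0000, -4.0000) → ‖Δ‖ = √65.0000 = 8.0623
L_2: Δ = A_2−P = (-7.0000, 1.0000) → ‖Δ‖ = √50.0000 = 7.0711
L_3: Δ = A_3−P = (3.0000, -4.0000) → ‖Δ‖ = √25.0000 = 5.0000

(8.0623, 7.0711, 5.0000)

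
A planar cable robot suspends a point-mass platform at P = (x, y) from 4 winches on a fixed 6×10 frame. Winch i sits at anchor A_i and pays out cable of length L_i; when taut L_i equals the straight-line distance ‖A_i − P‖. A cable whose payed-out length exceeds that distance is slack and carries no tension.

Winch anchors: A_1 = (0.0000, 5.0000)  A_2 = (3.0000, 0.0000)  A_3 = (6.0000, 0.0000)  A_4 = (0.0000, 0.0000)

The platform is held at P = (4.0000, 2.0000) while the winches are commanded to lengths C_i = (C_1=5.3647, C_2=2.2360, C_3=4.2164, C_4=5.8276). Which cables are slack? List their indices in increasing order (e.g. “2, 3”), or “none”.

1, 3, 4

cable 1: √((-4.0000)²+(3.0000)²)=5.0000, C_1=5.3647: slack
cable 2: √((-1.0000)²+(-2.0000)²)=2.2361, C_2=2.2360: taut
cable 3: √((2.0000)²+(-2.0000)²)=2.8284, C_3=4.2164: slack
cable 4: √((-4.0000)²+(-2.0000)²)=4.4721, C_4=5.8276: slack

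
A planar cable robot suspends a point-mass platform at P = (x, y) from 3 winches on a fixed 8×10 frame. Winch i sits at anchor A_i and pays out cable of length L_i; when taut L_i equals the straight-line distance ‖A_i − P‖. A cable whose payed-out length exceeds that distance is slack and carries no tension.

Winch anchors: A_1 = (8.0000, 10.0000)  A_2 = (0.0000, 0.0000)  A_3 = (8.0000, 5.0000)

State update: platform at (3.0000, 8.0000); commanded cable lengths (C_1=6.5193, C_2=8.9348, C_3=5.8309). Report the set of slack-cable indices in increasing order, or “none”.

1, 2

i=1: geometric 5.3852 vs commanded 6.5193 ⇒ slack
i=2: geometric 8.5440 vs commanded 8.9348 ⇒ slack
i=3: geometric 5.8310 vs commanded 5.8309 ⇒ taut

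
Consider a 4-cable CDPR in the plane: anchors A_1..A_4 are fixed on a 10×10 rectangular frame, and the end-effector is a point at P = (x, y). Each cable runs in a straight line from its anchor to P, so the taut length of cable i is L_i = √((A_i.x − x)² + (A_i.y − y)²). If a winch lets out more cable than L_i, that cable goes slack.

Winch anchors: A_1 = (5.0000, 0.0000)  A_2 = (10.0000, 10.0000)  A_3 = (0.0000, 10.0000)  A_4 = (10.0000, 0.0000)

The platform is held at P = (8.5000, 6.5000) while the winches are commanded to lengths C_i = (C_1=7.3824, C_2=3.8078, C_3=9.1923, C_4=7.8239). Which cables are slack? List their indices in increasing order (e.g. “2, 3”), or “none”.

cable 1: L_1 = ‖A_1−P‖ = 7.3824;  C_1 = 7.3824 → taut
cable 2: L_2 = ‖A_2−P‖ = 3.8079;  C_2 = 3.8078 → taut
cable 3: L_3 = ‖A_3−P‖ = 9.1924;  C_3 = 9.1923 → taut
cable 4: L_4 = ‖A_4−P‖ = 6.6708;  C_4 = 7.8239 → slack

4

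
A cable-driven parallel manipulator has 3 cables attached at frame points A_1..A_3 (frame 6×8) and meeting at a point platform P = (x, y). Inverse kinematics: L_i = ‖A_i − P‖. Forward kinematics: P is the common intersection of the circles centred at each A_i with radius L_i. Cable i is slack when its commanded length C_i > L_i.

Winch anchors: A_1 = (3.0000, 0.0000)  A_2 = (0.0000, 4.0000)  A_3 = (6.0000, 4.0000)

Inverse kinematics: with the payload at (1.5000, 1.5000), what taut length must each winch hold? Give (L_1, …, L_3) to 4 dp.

cable 1: Δx=1.5000, Δy=-1.5000; L_1 = √(Δx²+Δy²) = 2.1213
cable 2: Δx=-1.5000, Δy=2.5000; L_2 = √(Δx²+Δy²) = 2.9155
cable 3: Δx=4.5000, Δy=2.5000; L_3 = √(Δx²+Δy²) = 5.1478

(2.1213, 2.9155, 5.1478)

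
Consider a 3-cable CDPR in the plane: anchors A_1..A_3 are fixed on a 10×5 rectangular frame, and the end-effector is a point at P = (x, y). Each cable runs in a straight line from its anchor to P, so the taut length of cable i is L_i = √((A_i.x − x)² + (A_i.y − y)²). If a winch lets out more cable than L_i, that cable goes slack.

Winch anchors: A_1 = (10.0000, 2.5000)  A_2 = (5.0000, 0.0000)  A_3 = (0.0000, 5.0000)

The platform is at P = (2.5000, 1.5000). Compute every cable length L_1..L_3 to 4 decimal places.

L_1: Δ = A_1−P = (7.5000, 1.0000) → ‖Δ‖ = √57.2500 = 7.5664
L_2: Δ = A_2−P = (2.5000, -1.5000) → ‖Δ‖ = √8.5000 = 2.9155
L_3: Δ = A_3−P = (-2.5000, 3.5000) → ‖Δ‖ = √18.5000 = 4.3012

(7.5664, 2.9155, 4.3012)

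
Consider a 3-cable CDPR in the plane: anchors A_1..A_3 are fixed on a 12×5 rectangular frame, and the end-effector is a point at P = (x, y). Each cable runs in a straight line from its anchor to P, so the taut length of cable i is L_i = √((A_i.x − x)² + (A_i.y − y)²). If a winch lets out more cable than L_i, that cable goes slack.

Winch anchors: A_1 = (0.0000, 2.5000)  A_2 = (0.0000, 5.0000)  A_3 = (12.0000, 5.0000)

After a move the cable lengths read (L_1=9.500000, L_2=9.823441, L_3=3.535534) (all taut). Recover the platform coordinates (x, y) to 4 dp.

(9.5000, 2.5000)

circle eqns → linear via eq_j − eq_1; set c_j = A_j·A_j − L_j²
c_1 = 0.0000+6.2500−90.2500 = -84.0000
0.0000·x − 5.0000·y = c_1−c_2 = -12.5000
-24.0000·x − 5.0000·y = c_1−c_3 = -240.5000
solve first two rows → x=9.5000, y=2.5000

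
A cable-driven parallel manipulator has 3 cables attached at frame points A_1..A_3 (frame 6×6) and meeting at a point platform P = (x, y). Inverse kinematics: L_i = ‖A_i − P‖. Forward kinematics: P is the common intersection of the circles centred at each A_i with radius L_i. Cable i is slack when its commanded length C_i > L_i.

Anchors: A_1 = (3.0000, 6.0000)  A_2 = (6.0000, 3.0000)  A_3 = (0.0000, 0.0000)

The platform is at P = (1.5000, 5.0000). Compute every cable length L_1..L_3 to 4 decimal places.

(1.8028, 4.9244, 5.2202)

cable 1: Δx=1.5000, Δy=1.0000; L_1 = √(Δx²+Δy²) = 1.8028
cable 2: Δx=4.5000, Δy=-2.0000; L_2 = √(Δx²+Δy²) = 4.9244
cable 3: Δx=-1.5000, Δy=-5.0000; L_3 = √(Δx²+Δy²) = 5.2202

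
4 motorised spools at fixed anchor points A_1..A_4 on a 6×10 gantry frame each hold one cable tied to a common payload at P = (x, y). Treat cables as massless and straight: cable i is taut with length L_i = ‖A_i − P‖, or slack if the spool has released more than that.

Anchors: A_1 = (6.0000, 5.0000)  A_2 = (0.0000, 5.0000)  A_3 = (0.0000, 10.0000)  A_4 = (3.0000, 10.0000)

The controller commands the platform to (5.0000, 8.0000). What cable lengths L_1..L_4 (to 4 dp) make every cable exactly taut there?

(3.1623, 5.8310, 5.3852, 2.8284)

L_1: Δ = A_1−P = (1.0000, -3.0000) → ‖Δ‖ = √10.0000 = 3.1623
L_2: Δ = A_2−P = (-5.0000, -3.0000) → ‖Δ‖ = √34.0000 = 5.8310
L_3: Δ = A_3−P = (-5.0000, 2.0000) → ‖Δ‖ = √29.0000 = 5.3852
L_4: Δ = A_4−P = (-2.0000, 2.0000) → ‖Δ‖ = √8.0000 = 2.8284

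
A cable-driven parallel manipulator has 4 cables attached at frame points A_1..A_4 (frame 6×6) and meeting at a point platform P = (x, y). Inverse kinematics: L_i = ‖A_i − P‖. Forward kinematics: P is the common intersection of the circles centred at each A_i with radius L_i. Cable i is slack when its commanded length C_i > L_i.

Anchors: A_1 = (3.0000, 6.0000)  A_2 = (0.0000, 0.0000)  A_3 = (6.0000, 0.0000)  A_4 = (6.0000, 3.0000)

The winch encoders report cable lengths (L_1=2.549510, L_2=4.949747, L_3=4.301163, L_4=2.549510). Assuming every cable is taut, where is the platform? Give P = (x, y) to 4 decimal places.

(3.5000, 3.5000)

circle eqns → linear via eq_j − eq_1; set q_j = A_j·A_j − L_j²
q_1 = 9.0000+36.0000−6.5000 = 38.5000
6.0000·x + 12.0000·y = q_1−q_2 = 63.0000
-6.0000·x + 12.0000·y = q_1−q_3 = 21.0000
-6.0000·x + 6.0000·y = q_1−q_4 = 0.0000
solve first two rows → x=3.5000, y=3.5000
check cable 4: ‖A_4−P‖² = 6.5000 ≈ L_4² = 6.5000 ✓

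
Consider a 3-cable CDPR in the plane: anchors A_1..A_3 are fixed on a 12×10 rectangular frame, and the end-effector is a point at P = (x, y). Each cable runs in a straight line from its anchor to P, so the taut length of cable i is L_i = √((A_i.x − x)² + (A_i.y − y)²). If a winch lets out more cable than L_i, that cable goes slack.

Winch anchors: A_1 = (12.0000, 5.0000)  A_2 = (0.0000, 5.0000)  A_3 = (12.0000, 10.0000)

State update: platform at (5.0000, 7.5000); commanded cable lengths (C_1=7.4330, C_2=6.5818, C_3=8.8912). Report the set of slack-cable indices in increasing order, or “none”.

cable 1: L_1 = ‖A_1−P‖ = 7.4330;  C_1 = 7.4330 → taut
cable 2: L_2 = ‖A_2−P‖ = 5.5902;  C_2 = 6.5818 → slack
cable 3: L_3 = ‖A_3−P‖ = 7.4330;  C_3 = 8.8912 → slack

2, 3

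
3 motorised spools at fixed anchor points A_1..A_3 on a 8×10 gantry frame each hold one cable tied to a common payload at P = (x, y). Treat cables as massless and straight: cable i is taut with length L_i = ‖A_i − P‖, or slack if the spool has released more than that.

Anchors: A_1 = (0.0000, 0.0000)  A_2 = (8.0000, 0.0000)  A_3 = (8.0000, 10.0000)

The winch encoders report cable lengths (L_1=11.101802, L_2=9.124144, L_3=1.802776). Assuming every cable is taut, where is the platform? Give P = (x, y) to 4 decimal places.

each cable: (A_i−P)·(A_i−P) = L_i²; let q_i = ‖A_i‖²−L_i²
q_1 = 0.0000+0.0000−123.2500 = -123.2500
row 1: -16.0000x + 0.0000y = -104.0000  (q_2=-19.2500)
row 2: -16.0000x − 20.0000y = -284.0000  (q_3=160.7500)
Cramer on rows 1–2 → x = 6.5000, y = 9.0000

(6.5000, 9.0000)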